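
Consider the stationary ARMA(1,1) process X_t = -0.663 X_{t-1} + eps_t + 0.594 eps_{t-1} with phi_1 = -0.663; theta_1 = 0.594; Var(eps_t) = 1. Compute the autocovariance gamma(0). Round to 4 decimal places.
\gamma(0) = 1.0085

Multiply the model equation by X_{t-k} and take expectations. With theta_0 = psi_0 = 1 and psi_j the MA(infinity) weights, this gives
  gamma(k) - sum_i phi_i gamma(k-i) = c_k,
  c_k = sigma^2 * sum_{j=k..q} theta_j psi_{j-k}   (c_k = 0 for k > q),
using gamma(-m) = gamma(m).
psi-weights needed (psi_j = theta_j + sum_i phi_i psi_{j-i}):
  psi_1 = theta_1 + phi_1 = 0.594 + (-0.663) = -0.069
Right-hand sides:
  c_0 = sigma^2 (1 + theta_1 psi_1) = 1 * (1 + (0.594)(-0.069)) = 1 * 0.959014 = 0.959014
  c_1 = sigma^2 theta_1 = 1 * (0.594) = 0.594
  c_2 = 0
Equations for k = 0 and k = 1 (AR order 1):
  gamma(0) = phi_1 gamma(1) + c_0
  gamma(1) = phi_1 gamma(0) + c_1
Substituting the second into the first: gamma(0) (1 - phi_1^2) = c_0 + phi_1 c_1, so
  gamma(0) = (c_0 + phi_1 c_1) / (1 - phi_1^2) = (0.959014 + (-0.663)(0.594)) / (1 - (-0.663)^2) = 0.565192 / 0.560431 = 1.008495.
Therefore gamma(0) = 1.0085 (to 4 decimal places).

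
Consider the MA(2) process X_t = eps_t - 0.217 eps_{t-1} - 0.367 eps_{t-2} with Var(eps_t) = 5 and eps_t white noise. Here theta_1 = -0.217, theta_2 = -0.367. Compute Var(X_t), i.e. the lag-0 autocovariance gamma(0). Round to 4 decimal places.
\gamma(0) = 5.9089

For an MA(q) process X_t = eps_t + sum_i theta_i eps_{t-i} with
Var(eps_t) = sigma^2, the variance is
  gamma(0) = sigma^2 * (1 + sum_i theta_i^2).
  sum_i theta_i^2 = (-0.217)^2 + (-0.367)^2 = 0.047089 + 0.134689 = 0.181778.
  gamma(0) = 5 * (1 + 0.181778) = 5 * 1.181778 = 5.90889, which rounds to 5.9089.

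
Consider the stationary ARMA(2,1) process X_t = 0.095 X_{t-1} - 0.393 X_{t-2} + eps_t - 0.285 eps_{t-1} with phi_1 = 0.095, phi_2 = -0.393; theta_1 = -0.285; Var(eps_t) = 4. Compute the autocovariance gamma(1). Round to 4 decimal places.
\gamma(1) = -0.4805

Multiply the model equation by X_{t-k} and take expectations. With theta_0 = psi_0 = 1 and psi_j the MA(infinity) weights, this gives
  gamma(k) - sum_i phi_i gamma(k-i) = c_k,
  c_k = sigma^2 * sum_{j=k..q} theta_j psi_{j-k}   (c_k = 0 for k > q),
using gamma(-m) = gamma(m).
psi-weights needed (psi_j = theta_j + sum_i phi_i psi_{j-i}):
  psi_1 = theta_1 + phi_1 = -0.285 + (0.095) = -0.19
Right-hand sides:
  c_0 = sigma^2 (1 + theta_1 psi_1) = 4 * (1 + (-0.285)(-0.19)) = 4 * 1.05415 = 4.2166
  c_1 = sigma^2 theta_1 = 4 * (-0.285) = -1.14
  c_2 = 0
Equations for k = 0, 1, 2 (AR order 2, c_2 = 0):
  (E0) gamma(0) = phi_1 gamma(1) + phi_2 gamma(2) + c_0
  (E1) gamma(1) = phi_1 gamma(0) + phi_2 gamma(1) + c_1
  (E2) gamma(2) = phi_1 gamma(1) + phi_2 gamma(0)
From (E1): gamma(1) = A gamma(0) + B with
  A = phi_1 / (1 - phi_2) = 0.095 / 1.393 = 0.068198,   B = c_1 / (1 - phi_2) = -1.14 / 1.393 = -0.818378.
Insert (E2) into (E0): gamma(0) (1 - phi_2^2) = phi_1 (1 + phi_2) gamma(1) + c_0.
  phi_1 (1 + phi_2) = (0.095)(0.607) = 0.057665,   1 - phi_2^2 = 0.845551.
Replace gamma(1) by A gamma(0) + B and collect gamma(0):
  gamma(0) [0.845551 - (0.057665)(0.068198)] = (0.057665)(-0.818378) + 4.2166
  gamma(0) * 0.841618 = 4.169408
  gamma(0) = 4.169408 / 0.841618 = 4.954037.
  gamma(1) = A gamma(0) + B = (0.068198)(4.954037) + (-0.818378) = -0.480522.
Therefore gamma(1) = -0.4805 (to 4 decimal places).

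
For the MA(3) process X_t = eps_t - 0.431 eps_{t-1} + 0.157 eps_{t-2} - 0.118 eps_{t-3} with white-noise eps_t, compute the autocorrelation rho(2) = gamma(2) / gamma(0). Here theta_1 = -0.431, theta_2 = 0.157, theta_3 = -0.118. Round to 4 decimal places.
\rho(2) = 0.1698

For an MA(q) process with theta_0 = 1, the autocovariance is
  gamma(k) = sigma^2 * sum_{i=0..q-k} theta_i * theta_{i+k},
and rho(k) = gamma(k) / gamma(0). Sigma^2 cancels.
  numerator   = (1)*(0.157) + (-0.431)*(-0.118) = 0.207858.
  denominator = (1)^2 + (-0.431)^2 + (0.157)^2 + (-0.118)^2 = 1.224334.
  rho(2) = 0.207858 / 1.224334 = 0.1698.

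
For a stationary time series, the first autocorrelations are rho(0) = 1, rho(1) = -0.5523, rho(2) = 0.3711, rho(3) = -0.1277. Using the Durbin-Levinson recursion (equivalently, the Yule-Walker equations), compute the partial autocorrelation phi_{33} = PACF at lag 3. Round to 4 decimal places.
\phi_{33} = 0.1601

The PACF at lag k is phi_{kk}, the last component of the solution
to the Yule-Walker system G_k phi = r_k where
  (G_k)_{ij} = rho(|i - j|), (r_k)_i = rho(i), i,j = 1..k.
Equivalently, Durbin-Levinson gives phi_{kk} iteratively:
  phi_{11} = rho(1)
  phi_{kk} = [rho(k) - sum_{j=1..k-1} phi_{k-1,j} rho(k-j)]
            / [1 - sum_{j=1..k-1} phi_{k-1,j} rho(j)],
  phi_{k,j} = phi_{k-1,j} - phi_{kk} phi_{k-1,k-j},  j = 1..k-1.
Step k = 1:
  phi_11 = rho(1) = -0.5523.
Step k = 2:
  phi_22 = [rho(2) - phi_11 rho(1)] / [1 - phi_11 rho(1)] = [0.3711 - (-0.5523)(-0.5523)] / [1 - (-0.5523)(-0.5523)]
         = 0.06606471 / 0.69496471 = 0.095062.
  Update: phi_21 = phi_11 - phi_22 phi_11 = -0.5523 - (0.095062)(-0.5523) = -0.499797.
Step k = 3:
  phi_33 = [rho(3) - phi_21 rho(2) - phi_22 rho(1)] / [1 - phi_21 rho(1) - phi_22 rho(2)]
    numerator   = -0.1277 - (-0.499797)(0.3711) - (0.095062)(-0.5523) = 0.11027749
    denominator = 1 - (-0.499797)(-0.5523) - (0.095062)(0.3711) = 0.68868447
  phi_33 = 0.11027749 / 0.68868447 = 0.1601.
Therefore phi_{33} = 0.1601.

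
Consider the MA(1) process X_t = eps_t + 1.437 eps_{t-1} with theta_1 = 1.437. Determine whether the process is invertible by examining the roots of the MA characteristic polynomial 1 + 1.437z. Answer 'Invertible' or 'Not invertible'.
\text{Not invertible}

The MA(q) characteristic polynomial is P(z) = 1 + 1.437z.
Invertibility requires all roots to lie outside the unit circle, i.e. |z| > 1 for every root.
This is linear in z: 1 + (1.437) z = 0  =>  z = -1/(1.437) = -0.695894,  |z| = 0.695894.
Moduli of all roots: 0.6959.
All moduli strictly greater than 1? No.
Verdict: Not invertible.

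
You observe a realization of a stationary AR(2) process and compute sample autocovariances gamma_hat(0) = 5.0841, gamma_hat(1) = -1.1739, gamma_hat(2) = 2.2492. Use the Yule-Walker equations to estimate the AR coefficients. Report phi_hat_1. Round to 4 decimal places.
\hat\phi_{1} = -0.1360

The Yule-Walker equations for an AR(p) process read, in matrix form,
  Gamma_p phi = r_p,   with   (Gamma_p)_{ij} = gamma(|i - j|),
                       (r_p)_i = gamma(i),   i,j = 1..p.
Substitute the sample gammas (Toeplitz matrix and right-hand side of size 2):
  Gamma_p = [[5.0841, -1.1739], [-1.1739, 5.0841]]
  r_p     = [-1.1739, 2.2492]
Written out:
  5.0841 phi_1 - 1.1739 phi_2 = -1.1739
  -1.1739 phi_1 + 5.0841 phi_2 = 2.2492
Solve by Cramer's rule:
  det = gamma(0)^2 - gamma(1)^2 = (5.0841)^2 - (-1.1739)^2 = 25.84807281 - 1.37804121 = 24.4700316
  phi_hat_1 = [gamma(1) gamma(0) - gamma(1) gamma(2)] / det = [(-1.1739)(5.0841) - (-1.1739)(2.2492)] / 24.4700316 = -3.32788911 / 24.4700316 = -0.136
  phi_hat_2 = [gamma(0) gamma(2) - gamma(1)^2] / det = [(5.0841)(2.2492) - (-1.1739)^2] / 24.4700316 = 10.05711651 / 24.4700316 = 0.411
So phi_hat = [-0.1360, 0.4110].
Therefore phi_hat_1 = -0.1360.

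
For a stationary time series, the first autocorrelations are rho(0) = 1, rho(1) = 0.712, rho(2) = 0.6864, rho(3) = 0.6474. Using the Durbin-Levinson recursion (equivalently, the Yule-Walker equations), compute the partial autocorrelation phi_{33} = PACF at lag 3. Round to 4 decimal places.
\phi_{33} = 0.1810

The PACF at lag k is phi_{kk}, the last component of the solution
to the Yule-Walker system G_k phi = r_k where
  (G_k)_{ij} = rho(|i - j|), (r_k)_i = rho(i), i,j = 1..k.
Equivalently, Durbin-Levinson gives phi_{kk} iteratively:
  phi_{11} = rho(1)
  phi_{kk} = [rho(k) - sum_{j=1..k-1} phi_{k-1,j} rho(k-j)]
            / [1 - sum_{j=1..k-1} phi_{k-1,j} rho(j)],
  phi_{k,j} = phi_{k-1,j} - phi_{kk} phi_{k-1,k-j},  j = 1..k-1.
Step k = 1:
  phi_11 = rho(1) = 0.712.
Step k = 2:
  phi_22 = [rho(2) - phi_11 rho(1)] / [1 - phi_11 rho(1)] = [0.6864 - (0.712)(0.712)] / [1 - (0.712)(0.712)]
         = 0.179456 / 0.493056 = 0.363967.
  Update: phi_21 = phi_11 - phi_22 phi_11 = 0.712 - (0.363967)(0.712) = 0.452856.
Step k = 3:
  phi_33 = [rho(3) - phi_21 rho(2) - phi_22 rho(1)] / [1 - phi_21 rho(1) - phi_22 rho(2)]
    numerator   = 0.6474 - (0.452856)(0.6864) - (0.363967)(0.712) = 0.07741553
    denominator = 1 - (0.452856)(0.712) - (0.363967)(0.6864) = 0.42773998
  phi_33 = 0.07741553 / 0.42773998 = 0.181.
Therefore phi_{33} = 0.1810.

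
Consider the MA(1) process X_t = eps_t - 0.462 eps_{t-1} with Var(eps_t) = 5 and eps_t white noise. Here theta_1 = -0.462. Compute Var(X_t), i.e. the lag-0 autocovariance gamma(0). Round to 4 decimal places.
\gamma(0) = 6.0672

For an MA(q) process X_t = eps_t + sum_i theta_i eps_{t-i} with
Var(eps_t) = sigma^2, the variance is
  gamma(0) = sigma^2 * (1 + sum_i theta_i^2).
  sum_i theta_i^2 = (-0.462)^2 = 0.213444.
  gamma(0) = 5 * (1 + 0.213444) = 5 * 1.213444 = 6.06722, which rounds to 6.0672.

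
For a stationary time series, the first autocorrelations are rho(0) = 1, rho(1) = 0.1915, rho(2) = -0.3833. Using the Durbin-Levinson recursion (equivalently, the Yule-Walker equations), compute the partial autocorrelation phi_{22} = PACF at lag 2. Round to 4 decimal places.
\phi_{22} = -0.4360

The PACF at lag k is phi_{kk}, the last component of the solution
to the Yule-Walker system G_k phi = r_k where
  (G_k)_{ij} = rho(|i - j|), (r_k)_i = rho(i), i,j = 1..k.
Equivalently, Durbin-Levinson gives phi_{kk} iteratively:
  phi_{11} = rho(1)
  phi_{kk} = [rho(k) - sum_{j=1..k-1} phi_{k-1,j} rho(k-j)]
            / [1 - sum_{j=1..k-1} phi_{k-1,j} rho(j)],
  phi_{k,j} = phi_{k-1,j} - phi_{kk} phi_{k-1,k-j},  j = 1..k-1.
Step k = 1:
  phi_11 = rho(1) = 0.1915.
Step k = 2:
  phi_22 = [rho(2) - phi_11 rho(1)] / [1 - phi_11 rho(1)] = [-0.3833 - (0.1915)(0.1915)] / [1 - (0.1915)(0.1915)]
         = -0.41997225 / 0.96332775 = -0.436.
Therefore phi_{22} = -0.4360.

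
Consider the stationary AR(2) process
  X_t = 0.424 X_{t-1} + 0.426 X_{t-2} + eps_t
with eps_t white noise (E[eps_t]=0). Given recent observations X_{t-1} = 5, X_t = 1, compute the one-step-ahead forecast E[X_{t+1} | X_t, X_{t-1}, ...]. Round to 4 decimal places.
E[X_{t+1} \mid \mathcal F_t] = 2.5540

For an AR(p) model X_t = c + sum_i phi_i X_{t-i} + eps_t, the
one-step-ahead conditional mean is
  E[X_{t+1} | X_t, ...] = c + sum_i phi_i X_{t+1-i}.
Substitute known values:
  E[X_{t+1} | ...] = (0.424) * (1) + (0.426) * (5)
                   = 2.5540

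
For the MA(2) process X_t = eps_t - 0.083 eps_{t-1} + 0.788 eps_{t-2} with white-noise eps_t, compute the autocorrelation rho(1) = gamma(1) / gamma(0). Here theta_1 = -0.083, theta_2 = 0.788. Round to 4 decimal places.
\rho(1) = -0.0912

For an MA(q) process with theta_0 = 1, the autocovariance is
  gamma(k) = sigma^2 * sum_{i=0..q-k} theta_i * theta_{i+k},
and rho(k) = gamma(k) / gamma(0). Sigma^2 cancels.
  numerator   = (1)*(-0.083) + (-0.083)*(0.788) = -0.148404.
  denominator = (1)^2 + (-0.083)^2 + (0.788)^2 = 1.627833.
  rho(1) = -0.148404 / 1.627833 = -0.0912.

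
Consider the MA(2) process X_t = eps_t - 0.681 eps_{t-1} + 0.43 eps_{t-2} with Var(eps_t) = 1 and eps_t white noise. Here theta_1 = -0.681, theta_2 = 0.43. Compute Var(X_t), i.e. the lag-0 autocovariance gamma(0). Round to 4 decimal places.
\gamma(0) = 1.6487

For an MA(q) process X_t = eps_t + sum_i theta_i eps_{t-i} with
Var(eps_t) = sigma^2, the variance is
  gamma(0) = sigma^2 * (1 + sum_i theta_i^2).
  sum_i theta_i^2 = (-0.681)^2 + (0.43)^2 = 0.463761 + 0.1849 = 0.648661.
  gamma(0) = 1 * (1 + 0.648661) = 1 * 1.648661 = 1.648661, which rounds to 1.6487.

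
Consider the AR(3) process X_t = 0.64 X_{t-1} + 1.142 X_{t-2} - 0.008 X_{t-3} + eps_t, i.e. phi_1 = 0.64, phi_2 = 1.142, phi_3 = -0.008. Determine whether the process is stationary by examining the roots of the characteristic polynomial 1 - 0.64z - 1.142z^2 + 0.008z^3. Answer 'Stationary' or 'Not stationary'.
\text{Not stationary}

The AR(p) characteristic polynomial is P(z) = 1 - 0.64z - 1.142z^2 + 0.008z^3.
Stationarity requires all roots to lie outside the unit circle, i.e. |z| > 1 for every root.
Degree 3: look for a simple real root z0 first, then factor out (1 - z/z0) and solve the remaining quadratic.
Testing z0 = -1.25: P(-1.25) = 1 + (-0.64)(-1.25) + (-1.142)(-1.25)^2 + (0.008)(-1.25)^3
  = 1 + (0.8) + (-1.784375) + (-0.015625) = 0.  So z_0 = -1.25 is a root, |z_0| = 1.25.
Divide out the factor (1 + 0.8 z) = (1 - z/z0) (since 1/z0 = -0.8):
  P(z) = (1 + 0.8 z)(1 + (-1.44) z + (0.01) z^2)
  [check: z-coef -1.44 - (-0.8) = -0.64; z^2-coef 0.01 - (-0.8)(-1.44) = -1.142; z^3-coef -(-0.8)(0.01) = 0.008.]
Remaining roots from the quadratic factor 1 + (-1.44) z + (0.01) z^2:
  Set 1 + (-1.44) z + (0.01) z^2 = 0, i.e. a z^2 + b z + c = 0 with a = 0.01, b = -1.44, c = 1.
  Discriminant D = b^2 - 4ac = (-1.44)^2 - 4*(0.01)*1 = 2.0736 - (0.04) = 2.0336.
  D >= 0, so the roots are real: z = (-b +/- sqrt(D)) / (2a) = (1.44 +/- 1.426043) / (0.02).
    z_1 = (1.44 + 1.426043) / (0.02) = 143.3022,   |z_1| = 143.3022.
    z_2 = (1.44 - 1.426043) / (0.02) = 0.6978,   |z_2| = 0.6978.
Moduli of all roots: 1.2500, 143.3022, 0.6978.
All moduli strictly greater than 1? No.
Verdict: Not stationary.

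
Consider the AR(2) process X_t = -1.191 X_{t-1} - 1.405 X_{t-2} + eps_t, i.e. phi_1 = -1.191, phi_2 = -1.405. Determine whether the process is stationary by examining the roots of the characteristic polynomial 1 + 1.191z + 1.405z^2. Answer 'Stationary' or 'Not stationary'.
\text{Not stationary}

The AR(p) characteristic polynomial is P(z) = 1 + 1.191z + 1.405z^2.
Stationarity requires all roots to lie outside the unit circle, i.e. |z| > 1 for every root.
Set 1 + (1.191) z + (1.405) z^2 = 0, i.e. a z^2 + b z + c = 0 with a = 1.405, b = 1.191, c = 1.
Discriminant D = b^2 - 4ac = (1.191)^2 - 4*(1.405)*1 = 1.418481 - (5.62) = -4.201519.
D < 0, so the roots are the complex-conjugate pair z = (-b +/- i sqrt(-D)) / (2a) = -0.4238 +/- 0.7295i.
For a conjugate pair |z|^2 = z * conj(z) = (product of roots) = c/a = 1/(1.405) = 0.711744, so |z| = sqrt(0.711744) = 0.8436 for both roots.
Moduli of all roots: 0.8436, 0.8436.
All moduli strictly greater than 1? No.
Verdict: Not stationary.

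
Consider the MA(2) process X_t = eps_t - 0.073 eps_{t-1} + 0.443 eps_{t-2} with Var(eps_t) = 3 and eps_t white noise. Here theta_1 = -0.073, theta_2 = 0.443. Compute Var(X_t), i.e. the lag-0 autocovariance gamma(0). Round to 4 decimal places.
\gamma(0) = 3.6047

For an MA(q) process X_t = eps_t + sum_i theta_i eps_{t-i} with
Var(eps_t) = sigma^2, the variance is
  gamma(0) = sigma^2 * (1 + sum_i theta_i^2).
  sum_i theta_i^2 = (-0.073)^2 + (0.443)^2 = 0.005329 + 0.196249 = 0.201578.
  gamma(0) = 3 * (1 + 0.201578) = 3 * 1.201578 = 3.604734, which rounds to 3.6047.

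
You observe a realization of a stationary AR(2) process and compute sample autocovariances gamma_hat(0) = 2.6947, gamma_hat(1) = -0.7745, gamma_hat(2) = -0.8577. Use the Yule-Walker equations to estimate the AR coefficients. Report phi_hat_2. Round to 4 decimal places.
\hat\phi_{2} = -0.4370

The Yule-Walker equations for an AR(p) process read, in matrix form,
  Gamma_p phi = r_p,   with   (Gamma_p)_{ij} = gamma(|i - j|),
                       (r_p)_i = gamma(i),   i,j = 1..p.
Substitute the sample gammas (Toeplitz matrix and right-hand side of size 2):
  Gamma_p = [[2.6947, -0.7745], [-0.7745, 2.6947]]
  r_p     = [-0.7745, -0.8577]
Written out:
  2.6947 phi_1 - 0.7745 phi_2 = -0.7745
  -0.7745 phi_1 + 2.6947 phi_2 = -0.8577
Solve by Cramer's rule:
  det = gamma(0)^2 - gamma(1)^2 = (2.6947)^2 - (-0.7745)^2 = 7.26140809 - 0.59985025 = 6.66155784
  phi_hat_1 = [gamma(1) gamma(0) - gamma(1) gamma(2)] / det = [(-0.7745)(2.6947) - (-0.7745)(-0.8577)] / 6.66155784 = -2.7513338 / 6.66155784 = -0.413
  phi_hat_2 = [gamma(0) gamma(2) - gamma(1)^2] / det = [(2.6947)(-0.8577) - (-0.7745)^2] / 6.66155784 = -2.91109444 / 6.66155784 = -0.437
So phi_hat = [-0.4130, -0.4370].
Therefore phi_hat_2 = -0.4370.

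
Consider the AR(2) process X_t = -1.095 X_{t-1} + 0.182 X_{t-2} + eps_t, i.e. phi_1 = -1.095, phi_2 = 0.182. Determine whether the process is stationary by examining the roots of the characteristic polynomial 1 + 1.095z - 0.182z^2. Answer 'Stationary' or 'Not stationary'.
\text{Not stationary}

The AR(p) characteristic polynomial is P(z) = 1 + 1.095z - 0.182z^2.
Stationarity requires all roots to lie outside the unit circle, i.e. |z| > 1 for every root.
Set 1 + (1.095) z + (-0.182) z^2 = 0, i.e. a z^2 + b z + c = 0 with a = -0.182, b = 1.095, c = 1.
Discriminant D = b^2 - 4ac = (1.095)^2 - 4*(-0.182)*1 = 1.199025 - (-0.728) = 1.927025.
D >= 0, so the roots are real: z = (-b +/- sqrt(D)) / (2a) = (-1.095 +/- 1.388173) / (-0.364).
  z_1 = (-1.095 + 1.388173) / (-0.364) = -0.8054,   |z_1| = 0.8054.
  z_2 = (-1.095 - 1.388173) / (-0.364) = 6.8219,   |z_2| = 6.8219.
Moduli of all roots: 0.8054, 6.8219.
All moduli strictly greater than 1? No.
Verdict: Not stationary.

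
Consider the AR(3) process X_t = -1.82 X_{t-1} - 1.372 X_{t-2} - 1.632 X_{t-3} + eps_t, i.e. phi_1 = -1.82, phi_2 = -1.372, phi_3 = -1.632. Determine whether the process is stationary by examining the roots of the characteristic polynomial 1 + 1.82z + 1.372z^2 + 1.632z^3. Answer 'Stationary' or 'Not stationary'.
\text{Not stationary}

The AR(p) characteristic polynomial is P(z) = 1 + 1.82z + 1.372z^2 + 1.632z^3.
Stationarity requires all roots to lie outside the unit circle, i.e. |z| > 1 for every root.
Degree 3: look for a simple real root z0 first, then factor out (1 - z/z0) and solve the remaining quadratic.
Testing z0 = -0.625: P(-0.625) = 1 + (1.82)(-0.625) + (1.372)(-0.625)^2 + (1.632)(-0.625)^3
  = 1 + (-1.1375) + (0.535938) + (-0.398438) = 0.  So z_0 = -0.625 is a root, |z_0| = 0.625.
Divide out the factor (1 + 1.6 z) = (1 - z/z0) (since 1/z0 = -1.6):
  P(z) = (1 + 1.6 z)(1 + (0.22) z + (1.02) z^2)
  [check: z-coef 0.22 - (-1.6) = 1.82; z^2-coef 1.02 - (-1.6)(0.22) = 1.372; z^3-coef -(-1.6)(1.02) = 1.632.]
Remaining roots from the quadratic factor 1 + (0.22) z + (1.02) z^2:
  Set 1 + (0.22) z + (1.02) z^2 = 0, i.e. a z^2 + b z + c = 0 with a = 1.02, b = 0.22, c = 1.
  Discriminant D = b^2 - 4ac = (0.22)^2 - 4*(1.02)*1 = 0.0484 - (4.08) = -4.0316.
  D < 0, so the roots are the complex-conjugate pair z = (-b +/- i sqrt(-D)) / (2a) = -0.1078 +/- 0.9843i.
  For a conjugate pair |z|^2 = z * conj(z) = (product of roots) = c/a = 1/(1.02) = 0.980392, so |z| = sqrt(0.980392) = 0.9901 for both roots.
Moduli of all roots: 0.6250, 0.9901, 0.9901.
All moduli strictly greater than 1? No.
Verdict: Not stationary.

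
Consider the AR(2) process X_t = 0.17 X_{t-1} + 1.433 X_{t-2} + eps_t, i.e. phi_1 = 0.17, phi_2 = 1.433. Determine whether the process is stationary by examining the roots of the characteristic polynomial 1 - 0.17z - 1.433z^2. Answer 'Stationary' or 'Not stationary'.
\text{Not stationary}

The AR(p) characteristic polynomial is P(z) = 1 - 0.17z - 1.433z^2.
Stationarity requires all roots to lie outside the unit circle, i.e. |z| > 1 for every root.
Set 1 + (-0.17) z + (-1.433) z^2 = 0, i.e. a z^2 + b z + c = 0 with a = -1.433, b = -0.17, c = 1.
Discriminant D = b^2 - 4ac = (-0.17)^2 - 4*(-1.433)*1 = 0.0289 - (-5.732) = 5.7609.
D >= 0, so the roots are real: z = (-b +/- sqrt(D)) / (2a) = (0.17 +/- 2.400187) / (-2.866).
  z_1 = (0.17 + 2.400187) / (-2.866) = -0.8968,   |z_1| = 0.8968.
  z_2 = (0.17 - 2.400187) / (-2.866) = 0.7782,   |z_2| = 0.7782.
Moduli of all roots: 0.8968, 0.7782.
All moduli strictly greater than 1? No.
Verdict: Not stationary.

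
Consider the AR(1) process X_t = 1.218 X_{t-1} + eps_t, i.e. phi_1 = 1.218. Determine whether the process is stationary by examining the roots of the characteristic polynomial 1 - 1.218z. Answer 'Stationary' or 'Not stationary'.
\text{Not stationary}

The AR(p) characteristic polynomial is P(z) = 1 - 1.218z.
Stationarity requires all roots to lie outside the unit circle, i.e. |z| > 1 for every root.
This is linear in z: 1 + (-1.218) z = 0  =>  z = -1/(-1.218) = 0.821018,  |z| = 0.821018.
Moduli of all roots: 0.8210.
All moduli strictly greater than 1? No.
Verdict: Not stationary.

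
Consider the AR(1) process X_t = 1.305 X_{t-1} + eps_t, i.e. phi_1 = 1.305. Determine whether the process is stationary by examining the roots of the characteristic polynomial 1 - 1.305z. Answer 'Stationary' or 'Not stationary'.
\text{Not stationary}

The AR(p) characteristic polynomial is P(z) = 1 - 1.305z.
Stationarity requires all roots to lie outside the unit circle, i.e. |z| > 1 for every root.
This is linear in z: 1 + (-1.305) z = 0  =>  z = -1/(-1.305) = 0.766284,  |z| = 0.766284.
Moduli of all roots: 0.7663.
All moduli strictly greater than 1? No.
Verdict: Not stationary.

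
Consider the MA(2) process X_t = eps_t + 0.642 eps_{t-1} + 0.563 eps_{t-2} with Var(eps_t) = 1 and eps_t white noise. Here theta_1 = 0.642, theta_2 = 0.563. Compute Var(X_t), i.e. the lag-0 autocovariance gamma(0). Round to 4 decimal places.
\gamma(0) = 1.7291

For an MA(q) process X_t = eps_t + sum_i theta_i eps_{t-i} with
Var(eps_t) = sigma^2, the variance is
  gamma(0) = sigma^2 * (1 + sum_i theta_i^2).
  sum_i theta_i^2 = (0.642)^2 + (0.563)^2 = 0.412164 + 0.316969 = 0.729133.
  gamma(0) = 1 * (1 + 0.729133) = 1 * 1.729133 = 1.729133, which rounds to 1.7291.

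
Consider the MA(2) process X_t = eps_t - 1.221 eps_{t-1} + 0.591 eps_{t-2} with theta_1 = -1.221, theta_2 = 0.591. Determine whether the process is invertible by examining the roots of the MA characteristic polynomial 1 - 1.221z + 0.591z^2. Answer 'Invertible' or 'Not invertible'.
\text{Invertible}

The MA(q) characteristic polynomial is P(z) = 1 - 1.221z + 0.591z^2.
Invertibility requires all roots to lie outside the unit circle, i.e. |z| > 1 for every root.
Set 1 + (-1.221) z + (0.591) z^2 = 0, i.e. a z^2 + b z + c = 0 with a = 0.591, b = -1.221, c = 1.
Discriminant D = b^2 - 4ac = (-1.221)^2 - 4*(0.591)*1 = 1.490841 - (2.364) = -0.873159.
D < 0, so the roots are the complex-conjugate pair z = (-b +/- i sqrt(-D)) / (2a) = 1.033 +/- 0.7905i.
For a conjugate pair |z|^2 = z * conj(z) = (product of roots) = c/a = 1/(0.591) = 1.692047, so |z| = sqrt(1.692047) = 1.3008 for both roots.
Moduli of all roots: 1.3008, 1.3008.
All moduli strictly greater than 1? Yes.
Verdict: Invertible.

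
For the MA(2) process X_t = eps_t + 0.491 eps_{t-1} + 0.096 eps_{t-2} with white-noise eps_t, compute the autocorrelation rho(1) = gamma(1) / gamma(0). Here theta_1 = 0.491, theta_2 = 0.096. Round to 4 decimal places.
\rho(1) = 0.4304

For an MA(q) process with theta_0 = 1, the autocovariance is
  gamma(k) = sigma^2 * sum_{i=0..q-k} theta_i * theta_{i+k},
and rho(k) = gamma(k) / gamma(0). Sigma^2 cancels.
  numerator   = (1)*(0.491) + (0.491)*(0.096) = 0.538136.
  denominator = (1)^2 + (0.491)^2 + (0.096)^2 = 1.250297.
  rho(1) = 0.538136 / 1.250297 = 0.4304.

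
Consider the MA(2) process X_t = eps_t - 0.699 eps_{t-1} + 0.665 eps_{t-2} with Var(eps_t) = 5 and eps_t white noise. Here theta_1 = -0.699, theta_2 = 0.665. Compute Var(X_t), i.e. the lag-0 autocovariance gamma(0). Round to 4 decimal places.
\gamma(0) = 9.6541

For an MA(q) process X_t = eps_t + sum_i theta_i eps_{t-i} with
Var(eps_t) = sigma^2, the variance is
  gamma(0) = sigma^2 * (1 + sum_i theta_i^2).
  sum_i theta_i^2 = (-0.699)^2 + (0.665)^2 = 0.488601 + 0.442225 = 0.930826.
  gamma(0) = 5 * (1 + 0.930826) = 5 * 1.930826 = 9.65413, which rounds to 9.6541.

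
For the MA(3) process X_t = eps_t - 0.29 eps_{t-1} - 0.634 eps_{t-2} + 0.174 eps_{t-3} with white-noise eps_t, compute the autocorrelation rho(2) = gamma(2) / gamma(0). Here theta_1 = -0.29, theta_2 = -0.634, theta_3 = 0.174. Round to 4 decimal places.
\rho(2) = -0.4514

For an MA(q) process with theta_0 = 1, the autocovariance is
  gamma(k) = sigma^2 * sum_{i=0..q-k} theta_i * theta_{i+k},
and rho(k) = gamma(k) / gamma(0). Sigma^2 cancels.
  numerator   = (1)*(-0.634) + (-0.29)*(0.174) = -0.68446.
  denominator = (1)^2 + (-0.29)^2 + (-0.634)^2 + (0.174)^2 = 1.516332.
  rho(2) = -0.68446 / 1.516332 = -0.4514.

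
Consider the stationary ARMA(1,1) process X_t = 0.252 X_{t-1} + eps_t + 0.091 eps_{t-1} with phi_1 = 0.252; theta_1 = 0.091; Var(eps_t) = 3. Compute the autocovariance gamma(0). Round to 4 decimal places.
\gamma(0) = 3.3769

Multiply the model equation by X_{t-k} and take expectations. With theta_0 = psi_0 = 1 and psi_j the MA(infinity) weights, this gives
  gamma(k) - sum_i phi_i gamma(k-i) = c_k,
  c_k = sigma^2 * sum_{j=k..q} theta_j psi_{j-k}   (c_k = 0 for k > q),
using gamma(-m) = gamma(m).
psi-weights needed (psi_j = theta_j + sum_i phi_i psi_{j-i}):
  psi_1 = theta_1 + phi_1 = 0.091 + (0.252) = 0.343
Right-hand sides:
  c_0 = sigma^2 (1 + theta_1 psi_1) = 3 * (1 + (0.091)(0.343)) = 3 * 1.031213 = 3.093639
  c_1 = sigma^2 theta_1 = 3 * (0.091) = 0.273
  c_2 = 0
Equations for k = 0 and k = 1 (AR order 1):
  gamma(0) = phi_1 gamma(1) + c_0
  gamma(1) = phi_1 gamma(0) + c_1
Substituting the second into the first: gamma(0) (1 - phi_1^2) = c_0 + phi_1 c_1, so
  gamma(0) = (c_0 + phi_1 c_1) / (1 - phi_1^2) = (3.093639 + (0.252)(0.273)) / (1 - (0.252)^2) = 3.162435 / 0.936496 = 3.37688.
Therefore gamma(0) = 3.3769 (to 4 decimal places).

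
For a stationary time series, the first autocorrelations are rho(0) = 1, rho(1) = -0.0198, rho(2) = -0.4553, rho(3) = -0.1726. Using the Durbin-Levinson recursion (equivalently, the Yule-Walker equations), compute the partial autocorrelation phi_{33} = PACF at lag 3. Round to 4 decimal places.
\phi_{33} = -0.2459

The PACF at lag k is phi_{kk}, the last component of the solution
to the Yule-Walker system G_k phi = r_k where
  (G_k)_{ij} = rho(|i - j|), (r_k)_i = rho(i), i,j = 1..k.
Equivalently, Durbin-Levinson gives phi_{kk} iteratively:
  phi_{11} = rho(1)
  phi_{kk} = [rho(k) - sum_{j=1..k-1} phi_{k-1,j} rho(k-j)]
            / [1 - sum_{j=1..k-1} phi_{k-1,j} rho(j)],
  phi_{k,j} = phi_{k-1,j} - phi_{kk} phi_{k-1,k-j},  j = 1..k-1.
Step k = 1:
  phi_11 = rho(1) = -0.0198.
Step k = 2:
  phi_22 = [rho(2) - phi_11 rho(1)] / [1 - phi_11 rho(1)] = [-0.4553 - (-0.0198)(-0.0198)] / [1 - (-0.0198)(-0.0198)]
         = -0.45569204 / 0.99960796 = -0.455871.
  Update: phi_21 = phi_11 - phi_22 phi_11 = -0.0198 - (-0.455871)(-0.0198) = -0.028826.
Step k = 3:
  phi_33 = [rho(3) - phi_21 rho(2) - phi_22 rho(1)] / [1 - phi_21 rho(1) - phi_22 rho(2)]
    numerator   = -0.1726 - (-0.028826)(-0.4553) - (-0.455871)(-0.0198) = -0.19475083
    denominator = 1 - (-0.028826)(-0.0198) - (-0.455871)(-0.4553) = 0.79187128
  phi_33 = -0.19475083 / 0.79187128 = -0.2459.
Therefore phi_{33} = -0.2459.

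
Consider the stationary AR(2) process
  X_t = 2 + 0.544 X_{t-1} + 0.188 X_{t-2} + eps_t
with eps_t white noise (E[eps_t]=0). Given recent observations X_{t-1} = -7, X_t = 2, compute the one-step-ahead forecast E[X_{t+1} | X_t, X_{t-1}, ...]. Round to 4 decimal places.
E[X_{t+1} \mid \mathcal F_t] = 1.7720

For an AR(p) model X_t = c + sum_i phi_i X_{t-i} + eps_t, the
one-step-ahead conditional mean is
  E[X_{t+1} | X_t, ...] = c + sum_i phi_i X_{t+1-i}.
Substitute known values:
  E[X_{t+1} | ...] = 2 + (0.544) * (2) + (0.188) * (-7)
                   = 1.7720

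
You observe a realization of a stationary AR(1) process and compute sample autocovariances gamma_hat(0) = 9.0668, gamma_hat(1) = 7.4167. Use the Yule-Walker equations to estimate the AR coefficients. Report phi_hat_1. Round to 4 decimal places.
\hat\phi_{1} = 0.8180

The Yule-Walker equations for an AR(p) process read, in matrix form,
  Gamma_p phi = r_p,   with   (Gamma_p)_{ij} = gamma(|i - j|),
                       (r_p)_i = gamma(i),   i,j = 1..p.
Substitute the sample gammas (Toeplitz matrix and right-hand side of size 1):
  Gamma_p = [[9.0668]]
  r_p     = [7.4167]
With p = 1 this is the single equation gamma(0) phi_1 = gamma(1):
  phi_hat_1 = gamma(1) / gamma(0) = 7.4167 / 9.0668 = 0.8180.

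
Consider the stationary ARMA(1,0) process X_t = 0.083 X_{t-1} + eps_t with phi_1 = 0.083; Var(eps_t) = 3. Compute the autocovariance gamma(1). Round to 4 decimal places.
\gamma(1) = 0.2507

Multiply the model equation by X_{t-k} and take expectations. With theta_0 = psi_0 = 1 and psi_j the MA(infinity) weights, this gives
  gamma(k) - sum_i phi_i gamma(k-i) = c_k,
  c_k = sigma^2 * sum_{j=k..q} theta_j psi_{j-k}   (c_k = 0 for k > q),
using gamma(-m) = gamma(m).
Pure AR (q = 0): c_0 = sigma^2 = 3, c_k = 0 for k >= 1.
Equations for k = 0 and k = 1 (AR order 1):
  gamma(0) = phi_1 gamma(1) + c_0
  gamma(1) = phi_1 gamma(0) + c_1
Substituting the second into the first: gamma(0) (1 - phi_1^2) = c_0 + phi_1 c_1, so
  gamma(0) = c_0 / (1 - phi_1^2) = 3 / (1 - (0.083)^2) = 3 / 0.993111 = 3.02081.
  gamma(1) = phi_1 gamma(0) = (0.083)(3.02081) = 0.250727.
Therefore gamma(1) = 0.2507 (to 4 decimal places).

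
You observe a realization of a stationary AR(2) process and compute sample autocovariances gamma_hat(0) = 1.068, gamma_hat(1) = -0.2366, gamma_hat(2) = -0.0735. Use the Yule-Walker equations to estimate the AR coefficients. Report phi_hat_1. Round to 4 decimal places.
\hat\phi_{1} = -0.2490

The Yule-Walker equations for an AR(p) process read, in matrix form,
  Gamma_p phi = r_p,   with   (Gamma_p)_{ij} = gamma(|i - j|),
                       (r_p)_i = gamma(i),   i,j = 1..p.
Substitute the sample gammas (Toeplitz matrix and right-hand side of size 2):
  Gamma_p = [[1.068, -0.2366], [-0.2366, 1.068]]
  r_p     = [-0.2366, -0.0735]
Written out:
  1.068 phi_1 - 0.2366 phi_2 = -0.2366
  -0.2366 phi_1 + 1.068 phi_2 = -0.0735
Solve by Cramer's rule:
  det = gamma(0)^2 - gamma(1)^2 = (1.068)^2 - (-0.2366)^2 = 1.140624 - 0.05597956 = 1.08464444
  phi_hat_1 = [gamma(1) gamma(0) - gamma(1) gamma(2)] / det = [(-0.2366)(1.068) - (-0.2366)(-0.0735)] / 1.08464444 = -0.2700789 / 1.08464444 = -0.249
  phi_hat_2 = [gamma(0) gamma(2) - gamma(1)^2] / det = [(1.068)(-0.0735) - (-0.2366)^2] / 1.08464444 = -0.13447756 / 1.08464444 = -0.124
So phi_hat = [-0.2490, -0.1240].
Therefore phi_hat_1 = -0.2490.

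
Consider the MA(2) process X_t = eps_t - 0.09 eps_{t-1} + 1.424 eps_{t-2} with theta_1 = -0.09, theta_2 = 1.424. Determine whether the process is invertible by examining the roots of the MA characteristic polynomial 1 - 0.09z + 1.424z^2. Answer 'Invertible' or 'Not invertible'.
\text{Not invertible}

The MA(q) characteristic polynomial is P(z) = 1 - 0.09z + 1.424z^2.
Invertibility requires all roots to lie outside the unit circle, i.e. |z| > 1 for every root.
Set 1 + (-0.09) z + (1.424) z^2 = 0, i.e. a z^2 + b z + c = 0 with a = 1.424, b = -0.09, c = 1.
Discriminant D = b^2 - 4ac = (-0.09)^2 - 4*(1.424)*1 = 0.0081 - (5.696) = -5.6879.
D < 0, so the roots are the complex-conjugate pair z = (-b +/- i sqrt(-D)) / (2a) = 0.0316 +/- 0.8374i.
For a conjugate pair |z|^2 = z * conj(z) = (product of roots) = c/a = 1/(1.424) = 0.702247, so |z| = sqrt(0.702247) = 0.838 for both roots.
Moduli of all roots: 0.8380, 0.8380.
All moduli strictly greater than 1? No.
Verdict: Not invertible.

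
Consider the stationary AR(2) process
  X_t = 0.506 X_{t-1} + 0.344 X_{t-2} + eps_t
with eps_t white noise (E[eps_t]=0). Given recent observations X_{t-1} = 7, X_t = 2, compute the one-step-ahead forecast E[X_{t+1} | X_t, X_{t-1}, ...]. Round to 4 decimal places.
E[X_{t+1} \mid \mathcal F_t] = 3.4200

For an AR(p) model X_t = c + sum_i phi_i X_{t-i} + eps_t, the
one-step-ahead conditional mean is
  E[X_{t+1} | X_t, ...] = c + sum_i phi_i X_{t+1-i}.
Substitute known values:
  E[X_{t+1} | ...] = (0.506) * (2) + (0.344) * (7)
                   = 3.4200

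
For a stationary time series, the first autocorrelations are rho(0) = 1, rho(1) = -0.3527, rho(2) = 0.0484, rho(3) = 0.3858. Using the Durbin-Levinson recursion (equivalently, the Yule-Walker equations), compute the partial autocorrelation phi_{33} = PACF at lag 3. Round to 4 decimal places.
\phi_{33} = 0.4301

The PACF at lag k is phi_{kk}, the last component of the solution
to the Yule-Walker system G_k phi = r_k where
  (G_k)_{ij} = rho(|i - j|), (r_k)_i = rho(i), i,j = 1..k.
Equivalently, Durbin-Levinson gives phi_{kk} iteratively:
  phi_{11} = rho(1)
  phi_{kk} = [rho(k) - sum_{j=1..k-1} phi_{k-1,j} rho(k-j)]
            / [1 - sum_{j=1..k-1} phi_{k-1,j} rho(j)],
  phi_{k,j} = phi_{k-1,j} - phi_{kk} phi_{k-1,k-j},  j = 1..k-1.
Step k = 1:
  phi_11 = rho(1) = -0.3527.
Step k = 2:
  phi_22 = [rho(2) - phi_11 rho(1)] / [1 - phi_11 rho(1)] = [0.0484 - (-0.3527)(-0.3527)] / [1 - (-0.3527)(-0.3527)]
         = -0.07599729 / 0.87560271 = -0.086794.
  Update: phi_21 = phi_11 - phi_22 phi_11 = -0.3527 - (-0.086794)(-0.3527) = -0.383312.
Step k = 3:
  phi_33 = [rho(3) - phi_21 rho(2) - phi_22 rho(1)] / [1 - phi_21 rho(1) - phi_22 rho(2)]
    numerator   = 0.3858 - (-0.383312)(0.0484) - (-0.086794)(-0.3527) = 0.37373998
    denominator = 1 - (-0.383312)(-0.3527) - (-0.086794)(0.0484) = 0.86900658
  phi_33 = 0.37373998 / 0.86900658 = 0.4301.
Therefore phi_{33} = 0.4301.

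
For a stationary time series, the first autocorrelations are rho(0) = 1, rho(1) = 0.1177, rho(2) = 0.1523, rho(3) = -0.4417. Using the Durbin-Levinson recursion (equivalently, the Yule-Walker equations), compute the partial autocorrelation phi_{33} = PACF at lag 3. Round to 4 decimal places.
\phi_{33} = -0.4899

The PACF at lag k is phi_{kk}, the last component of the solution
to the Yule-Walker system G_k phi = r_k where
  (G_k)_{ij} = rho(|i - j|), (r_k)_i = rho(i), i,j = 1..k.
Equivalently, Durbin-Levinson gives phi_{kk} iteratively:
  phi_{11} = rho(1)
  phi_{kk} = [rho(k) - sum_{j=1..k-1} phi_{k-1,j} rho(k-j)]
            / [1 - sum_{j=1..k-1} phi_{k-1,j} rho(j)],
  phi_{k,j} = phi_{k-1,j} - phi_{kk} phi_{k-1,k-j},  j = 1..k-1.
Step k = 1:
  phi_11 = rho(1) = 0.1177.
Step k = 2:
  phi_22 = [rho(2) - phi_11 rho(1)] / [1 - phi_11 rho(1)] = [0.1523 - (0.1177)(0.1177)] / [1 - (0.1177)(0.1177)]
         = 0.13844671 / 0.98614671 = 0.140392.
  Update: phi_21 = phi_11 - phi_22 phi_11 = 0.1177 - (0.140392)(0.1177) = 0.101176.
Step k = 3:
  phi_33 = [rho(3) - phi_21 rho(2) - phi_22 rho(1)] / [1 - phi_21 rho(1) - phi_22 rho(2)]
    numerator   = -0.4417 - (0.101176)(0.1523) - (0.140392)(0.1177) = -0.47363318
    denominator = 1 - (0.101176)(0.1177) - (0.140392)(0.1523) = 0.96670996
  phi_33 = -0.47363318 / 0.96670996 = -0.4899.
Therefore phi_{33} = -0.4899.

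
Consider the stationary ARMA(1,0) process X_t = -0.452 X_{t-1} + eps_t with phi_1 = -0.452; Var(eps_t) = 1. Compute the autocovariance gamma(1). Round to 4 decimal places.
\gamma(1) = -0.5681

Multiply the model equation by X_{t-k} and take expectations. With theta_0 = psi_0 = 1 and psi_j the MA(infinity) weights, this gives
  gamma(k) - sum_i phi_i gamma(k-i) = c_k,
  c_k = sigma^2 * sum_{j=k..q} theta_j psi_{j-k}   (c_k = 0 for k > q),
using gamma(-m) = gamma(m).
Pure AR (q = 0): c_0 = sigma^2 = 1, c_k = 0 for k >= 1.
Equations for k = 0 and k = 1 (AR order 1):
  gamma(0) = phi_1 gamma(1) + c_0
  gamma(1) = phi_1 gamma(0) + c_1
Substituting the second into the first: gamma(0) (1 - phi_1^2) = c_0 + phi_1 c_1, so
  gamma(0) = c_0 / (1 - phi_1^2) = 1 / (1 - (-0.452)^2) = 1 / 0.795696 = 1.256761.
  gamma(1) = phi_1 gamma(0) = (-0.452)(1.256761) = -0.568056.
Therefore gamma(1) = -0.5681 (to 4 decimal places).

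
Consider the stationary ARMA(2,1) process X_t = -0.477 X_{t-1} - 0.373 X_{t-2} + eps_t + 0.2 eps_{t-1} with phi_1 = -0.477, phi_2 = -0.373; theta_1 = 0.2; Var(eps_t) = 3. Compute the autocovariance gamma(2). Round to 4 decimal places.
\gamma(2) = -0.9487

Multiply the model equation by X_{t-k} and take expectations. With theta_0 = psi_0 = 1 and psi_j the MA(infinity) weights, this gives
  gamma(k) - sum_i phi_i gamma(k-i) = c_k,
  c_k = sigma^2 * sum_{j=k..q} theta_j psi_{j-k}   (c_k = 0 for k > q),
using gamma(-m) = gamma(m).
psi-weights needed (psi_j = theta_j + sum_i phi_i psi_{j-i}):
  psi_1 = theta_1 + phi_1 = 0.2 + (-0.477) = -0.277
Right-hand sides:
  c_0 = sigma^2 (1 + theta_1 psi_1) = 3 * (1 + (0.2)(-0.277)) = 3 * 0.9446 = 2.8338
  c_1 = sigma^2 theta_1 = 3 * (0.2) = 0.6
  c_2 = 0
Equations for k = 0, 1, 2 (AR order 2, c_2 = 0):
  (E0) gamma(0) = phi_1 gamma(1) + phi_2 gamma(2) + c_0
  (E1) gamma(1) = phi_1 gamma(0) + phi_2 gamma(1) + c_1
  (E2) gamma(2) = phi_1 gamma(1) + phi_2 gamma(0)
From (E1): gamma(1) = A gamma(0) + B with
  A = phi_1 / (1 - phi_2) = -0.477 / 1.373 = -0.347414,   B = c_1 / (1 - phi_2) = 0.6 / 1.373 = 0.436999.
Insert (E2) into (E0): gamma(0) (1 - phi_2^2) = phi_1 (1 + phi_2) gamma(1) + c_0.
  phi_1 (1 + phi_2) = (-0.477)(0.627) = -0.299079,   1 - phi_2^2 = 0.860871.
Replace gamma(1) by A gamma(0) + B and collect gamma(0):
  gamma(0) [0.860871 - (-0.299079)(-0.347414)] = (-0.299079)(0.436999) + 2.8338
  gamma(0) * 0.756967 = 2.703103
  gamma(0) = 2.703103 / 0.756967 = 3.570967.
  gamma(1) = A gamma(0) + B = (-0.347414)(3.570967) + (0.436999) = -0.803606.
  gamma(2) = phi_1 gamma(1) + phi_2 gamma(0) = (-0.477)(-0.803606) + (-0.373)(3.570967) = -0.94865.
Therefore gamma(2) = -0.9487 (to 4 decimal places).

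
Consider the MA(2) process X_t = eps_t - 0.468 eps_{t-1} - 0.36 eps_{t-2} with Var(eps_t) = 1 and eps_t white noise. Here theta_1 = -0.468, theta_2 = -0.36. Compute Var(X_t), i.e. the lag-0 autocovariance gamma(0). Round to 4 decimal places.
\gamma(0) = 1.3486

For an MA(q) process X_t = eps_t + sum_i theta_i eps_{t-i} with
Var(eps_t) = sigma^2, the variance is
  gamma(0) = sigma^2 * (1 + sum_i theta_i^2).
  sum_i theta_i^2 = (-0.468)^2 + (-0.36)^2 = 0.219024 + 0.1296 = 0.348624.
  gamma(0) = 1 * (1 + 0.348624) = 1 * 1.348624 = 1.348624, which rounds to 1.3486.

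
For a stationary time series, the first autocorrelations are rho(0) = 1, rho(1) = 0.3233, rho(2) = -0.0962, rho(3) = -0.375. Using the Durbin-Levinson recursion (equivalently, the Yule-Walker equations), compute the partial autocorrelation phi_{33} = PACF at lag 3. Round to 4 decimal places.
\phi_{33} = -0.3110

The PACF at lag k is phi_{kk}, the last component of the solution
to the Yule-Walker system G_k phi = r_k where
  (G_k)_{ij} = rho(|i - j|), (r_k)_i = rho(i), i,j = 1..k.
Equivalently, Durbin-Levinson gives phi_{kk} iteratively:
  phi_{11} = rho(1)
  phi_{kk} = [rho(k) - sum_{j=1..k-1} phi_{k-1,j} rho(k-j)]
            / [1 - sum_{j=1..k-1} phi_{k-1,j} rho(j)],
  phi_{k,j} = phi_{k-1,j} - phi_{kk} phi_{k-1,k-j},  j = 1..k-1.
Step k = 1:
  phi_11 = rho(1) = 0.3233.
Step k = 2:
  phi_22 = [rho(2) - phi_11 rho(1)] / [1 - phi_11 rho(1)] = [-0.0962 - (0.3233)(0.3233)] / [1 - (0.3233)(0.3233)]
         = -0.20072289 / 0.89547711 = -0.224152.
  Update: phi_21 = phi_11 - phi_22 phi_11 = 0.3233 - (-0.224152)(0.3233) = 0.395768.
Step k = 3:
  phi_33 = [rho(3) - phi_21 rho(2) - phi_22 rho(1)] / [1 - phi_21 rho(1) - phi_22 rho(2)]
    numerator   = -0.375 - (0.395768)(-0.0962) - (-0.224152)(0.3233) = -0.26445878
    denominator = 1 - (0.395768)(0.3233) - (-0.224152)(-0.0962) = 0.85048469
  phi_33 = -0.26445878 / 0.85048469 = -0.311.
Therefore phi_{33} = -0.3110.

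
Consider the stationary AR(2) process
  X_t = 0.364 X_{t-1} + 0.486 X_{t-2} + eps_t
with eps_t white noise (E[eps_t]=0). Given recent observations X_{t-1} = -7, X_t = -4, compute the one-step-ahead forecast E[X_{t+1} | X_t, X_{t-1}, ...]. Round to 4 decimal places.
E[X_{t+1} \mid \mathcal F_t] = -4.8580

For an AR(p) model X_t = c + sum_i phi_i X_{t-i} + eps_t, the
one-step-ahead conditional mean is
  E[X_{t+1} | X_t, ...] = c + sum_i phi_i X_{t+1-i}.
Substitute known values:
  E[X_{t+1} | ...] = (0.364) * (-4) + (0.486) * (-7)
                   = -4.8580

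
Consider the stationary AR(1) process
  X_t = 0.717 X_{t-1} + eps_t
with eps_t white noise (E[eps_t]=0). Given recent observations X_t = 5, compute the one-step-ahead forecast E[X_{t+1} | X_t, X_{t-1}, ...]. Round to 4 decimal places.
E[X_{t+1} \mid \mathcal F_t] = 3.5850

For an AR(p) model X_t = c + sum_i phi_i X_{t-i} + eps_t, the
one-step-ahead conditional mean is
  E[X_{t+1} | X_t, ...] = c + sum_i phi_i X_{t+1-i}.
Substitute known values:
  E[X_{t+1} | ...] = (0.717) * (5)
                   = 3.5850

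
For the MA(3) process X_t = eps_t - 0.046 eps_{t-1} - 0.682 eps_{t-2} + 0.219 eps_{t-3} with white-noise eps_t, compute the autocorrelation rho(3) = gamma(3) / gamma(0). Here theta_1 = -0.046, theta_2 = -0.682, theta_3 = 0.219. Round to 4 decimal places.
\rho(3) = 0.1445

For an MA(q) process with theta_0 = 1, the autocovariance is
  gamma(k) = sigma^2 * sum_{i=0..q-k} theta_i * theta_{i+k},
and rho(k) = gamma(k) / gamma(0). Sigma^2 cancels.
  numerator   = (1)*(0.219) = 0.219.
  denominator = (1)^2 + (-0.046)^2 + (-0.682)^2 + (0.219)^2 = 1.515201.
  rho(3) = 0.219 / 1.515201 = 0.1445.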